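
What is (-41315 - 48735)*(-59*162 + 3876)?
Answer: 511664100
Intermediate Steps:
(-41315 - 48735)*(-59*162 + 3876) = -90050*(-9558 + 3876) = -90050*(-5682) = 511664100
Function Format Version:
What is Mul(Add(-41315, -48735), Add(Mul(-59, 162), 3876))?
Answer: 511664100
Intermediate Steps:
Mul(Add(-41315, -48735), Add(Mul(-59, 162), 3876)) = Mul(-90050, Add(-9558, 3876)) = Mul(-90050, -5682) = 511664100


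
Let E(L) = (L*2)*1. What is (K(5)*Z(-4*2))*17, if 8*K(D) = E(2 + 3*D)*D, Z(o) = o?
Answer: -2890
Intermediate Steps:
E(L) = 2*L (E(L) = (2*L)*1 = 2*L)
K(D) = D*(4 + 6*D)/8 (K(D) = ((2*(2 + 3*D))*D)/8 = ((4 + 6*D)*D)/8 = (D*(4 + 6*D))/8 = D*(4 + 6*D)/8)
(K(5)*Z(-4*2))*17 = (((¼)*5*(2 + 3*5))*(-4*2))*17 = (((¼)*5*(2 + 15))*(-8))*17 = (((¼)*5*17)*(-8))*17 = ((85/4)*(-8))*17 = -170*17 = -2890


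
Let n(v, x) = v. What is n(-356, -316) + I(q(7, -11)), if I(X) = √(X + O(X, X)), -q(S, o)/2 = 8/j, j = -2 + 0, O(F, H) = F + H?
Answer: -356 + 2*√6 ≈ -351.10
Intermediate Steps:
j = -2
q(S, o) = 8 (q(S, o) = -16/(-2) = -16*(-1)/2 = -2*(-4) = 8)
I(X) = √3*√X (I(X) = √(X + (X + X)) = √(X + 2*X) = √(3*X) = √3*√X)
n(-356, -316) + I(q(7, -11)) = -356 + √3*√8 = -356 + √3*(2*√2) = -356 + 2*√6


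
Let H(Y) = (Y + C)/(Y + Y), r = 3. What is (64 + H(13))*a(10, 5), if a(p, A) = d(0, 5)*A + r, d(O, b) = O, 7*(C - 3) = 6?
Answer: 17649/91 ≈ 193.95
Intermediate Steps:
C = 27/7 (C = 3 + (⅐)*6 = 3 + 6/7 = 27/7 ≈ 3.8571)
a(p, A) = 3 (a(p, A) = 0*A + 3 = 0 + 3 = 3)
H(Y) = (27/7 + Y)/(2*Y) (H(Y) = (Y + 27/7)/(Y + Y) = (27/7 + Y)/((2*Y)) = (27/7 + Y)*(1/(2*Y)) = (27/7 + Y)/(2*Y))
(64 + H(13))*a(10, 5) = (64 + (1/14)*(27 + 7*13)/13)*3 = (64 + (1/14)*(1/13)*(27 + 91))*3 = (64 + (1/14)*(1/13)*118)*3 = (64 + 59/91)*3 = (5883/91)*3 = 17649/91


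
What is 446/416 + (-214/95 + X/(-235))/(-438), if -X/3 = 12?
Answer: 219032101/203389680 ≈ 1.0769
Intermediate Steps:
X = -36 (X = -3*12 = -36)
446/416 + (-214/95 + X/(-235))/(-438) = 446/416 + (-214/95 - 36/(-235))/(-438) = 446*(1/416) + (-214*1/95 - 36*(-1/235))*(-1/438) = 223/208 + (-214/95 + 36/235)*(-1/438) = 223/208 - 9374/4465*(-1/438) = 223/208 + 4687/977835 = 219032101/203389680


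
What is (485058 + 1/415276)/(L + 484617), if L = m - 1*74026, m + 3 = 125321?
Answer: 201432946009/222550145884 ≈ 0.90511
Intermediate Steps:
m = 125318 (m = -3 + 125321 = 125318)
L = 51292 (L = 125318 - 1*74026 = 125318 - 74026 = 51292)
(485058 + 1/415276)/(L + 484617) = (485058 + 1/415276)/(51292 + 484617) = (485058 + 1/415276)/535909 = (201432946009/415276)*(1/535909) = 201432946009/222550145884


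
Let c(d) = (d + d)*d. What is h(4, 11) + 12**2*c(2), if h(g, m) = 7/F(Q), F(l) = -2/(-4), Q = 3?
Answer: 1166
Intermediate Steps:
F(l) = 1/2 (F(l) = -2*(-1/4) = 1/2)
c(d) = 2*d**2 (c(d) = (2*d)*d = 2*d**2)
h(g, m) = 14 (h(g, m) = 7/(1/2) = 7*2 = 14)
h(4, 11) + 12**2*c(2) = 14 + 12**2*(2*2**2) = 14 + 144*(2*4) = 14 + 144*8 = 14 + 1152 = 1166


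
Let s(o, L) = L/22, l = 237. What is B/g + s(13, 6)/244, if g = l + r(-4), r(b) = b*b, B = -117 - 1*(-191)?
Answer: 18125/61732 ≈ 0.29361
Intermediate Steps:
B = 74 (B = -117 + 191 = 74)
r(b) = b**2
s(o, L) = L/22 (s(o, L) = L*(1/22) = L/22)
g = 253 (g = 237 + (-4)**2 = 237 + 16 = 253)
B/g + s(13, 6)/244 = 74/253 + ((1/22)*6)/244 = 74*(1/253) + (3/11)*(1/244) = 74/253 + 3/2684 = 18125/61732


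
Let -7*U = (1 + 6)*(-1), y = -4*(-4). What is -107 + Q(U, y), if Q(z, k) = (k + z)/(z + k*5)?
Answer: -8650/81 ≈ -106.79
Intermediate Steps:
y = 16
U = 1 (U = -(1 + 6)*(-1)/7 = -(-1) = -⅐*(-7) = 1)
Q(z, k) = (k + z)/(z + 5*k)
-107 + Q(U, y) = -107 + (16 + 1)/(1 + 5*16) = -107 + 17/(1 + 80) = -107 + 17/81 = -8650/81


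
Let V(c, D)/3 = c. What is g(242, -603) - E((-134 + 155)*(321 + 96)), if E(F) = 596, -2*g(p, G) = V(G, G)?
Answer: 617/2 ≈ 308.50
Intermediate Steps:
V(c, D) = 3*c
g(p, G) = -3*G/2
g(242, -603) - E((-134 + 155)*(321 + 96)) = -3/2*(-603) - 1*596 = 1809/2 - 596 = 617/2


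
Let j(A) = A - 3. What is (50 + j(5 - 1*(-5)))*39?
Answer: 2223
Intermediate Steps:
j(A) = -3 + A
(50 + j(5 - 1*(-5)))*39 = (50 + (-3 + (5 - 1*(-5))))*39 = (50 + (-3 + (5 + 5)))*39 = (50 + (-3 + 10))*39 = (50 + 7)*39 = 57*39 = 2223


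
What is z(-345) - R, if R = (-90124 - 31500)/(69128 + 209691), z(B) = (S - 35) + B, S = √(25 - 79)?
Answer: -105829596/278819 + 3*I*√6 ≈ -379.56 + 7.3485*I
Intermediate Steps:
S = 3*I*√6 (S = √(-54) = 3*I*√6 ≈ 7.3485*I)
z(B) = -35 + B + 3*I*√6 (z(B) = (3*I*√6 - 35) + B = (-35 + 3*I*√6) + B = -35 + B + 3*I*√6)
R = -121624/278819 ≈ -0.43621
z(-345) - R = (-35 - 345 + 3*I*√6) - 1*(-121624/278819) = (-380 + 3*I*√6) + 121624/278819 = -105829596/278819 + 3*I*√6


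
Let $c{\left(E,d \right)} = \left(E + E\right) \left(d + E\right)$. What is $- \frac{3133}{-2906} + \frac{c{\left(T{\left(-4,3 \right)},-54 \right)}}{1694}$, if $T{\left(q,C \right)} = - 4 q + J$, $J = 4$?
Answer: $\frac{677571}{2461382} \approx 0.27528$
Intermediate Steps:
$T{\left(q,C \right)} = 4 - 4 q$ ($T{\left(q,C \right)} = - 4 q + 4 = 4 - 4 q$)
$c{\left(E,d \right)} = 2 E \left(E + d\right)$
$- \frac{3133}{-2906} + \frac{c{\left(T{\left(-4,3 \right)},-54 \right)}}{1694} = - \frac{3133}{-2906} + \frac{2 \left(4 - -16\right) \left(\left(4 - -16\right) - 54\right)}{1694} = \left(-3133\right) \left(- \frac{1}{2906}\right) + 2 \left(4 + 16\right) \left(\left(4 + 16\right) - 54\right) \frac{1}{1694} = \frac{3133}{2906} + 2 \cdot 20 \left(20 - 54\right) \frac{1}{1694} = \frac{3133}{2906} + 2 \cdot 20 \left(-34\right) \frac{1}{1694} = \frac{3133}{2906} - \frac{680}{847} = \frac{677571}{2461382}$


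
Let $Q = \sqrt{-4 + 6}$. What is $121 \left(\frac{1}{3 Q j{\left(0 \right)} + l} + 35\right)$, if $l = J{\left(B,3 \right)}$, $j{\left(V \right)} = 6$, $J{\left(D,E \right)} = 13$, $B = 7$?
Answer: $\frac{2026992}{479} + \frac{2178 \sqrt{2}}{479} \approx 4238.1$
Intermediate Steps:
$Q = \sqrt{2} \approx 1.4142$
$l = 13$
$121 \left(\frac{1}{3 Q j{\left(0 \right)} + l} + 35\right) = 121 \left(\frac{1}{3 \sqrt{2} \cdot 6 + 13} + 35\right) = 121 \left(\frac{1}{18 \sqrt{2} + 13} + 35\right) = 121 \left(\frac{1}{13 + 18 \sqrt{2}} + 35\right) = 121 \left(35 + \frac{1}{13 + 18 \sqrt{2}}\right) = 4235 + \frac{121}{13 + 18 \sqrt{2}}$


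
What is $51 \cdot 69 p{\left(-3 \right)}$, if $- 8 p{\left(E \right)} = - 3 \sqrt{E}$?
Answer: $\frac{10557 i \sqrt{3}}{8} \approx 2285.7 i$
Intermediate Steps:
$p{\left(E \right)} = \frac{3 \sqrt{E}}{8}$ ($p{\left(E \right)} = - \frac{\left(-3\right) \sqrt{E}}{8} = \frac{3 \sqrt{E}}{8}$)
$51 \cdot 69 p{\left(-3 \right)} = 51 \cdot 69 \frac{3 \sqrt{-3}}{8} = 3519 \frac{3 i \sqrt{3}}{8} = \frac{10557 i \sqrt{3}}{8}$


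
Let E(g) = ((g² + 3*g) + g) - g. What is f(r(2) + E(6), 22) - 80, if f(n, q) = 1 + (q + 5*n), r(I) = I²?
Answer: 233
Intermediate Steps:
E(g) = g² + 3*g (E(g) = (g² + 4*g) - g = g² + 3*g)
f(n, q) = 1 + q + 5*n
f(r(2) + E(6), 22) - 80 = (1 + 22 + 5*(2² + 6*(3 + 6))) - 80 = (1 + 22 + 5*(4 + 6*9)) - 80 = (1 + 22 + 5*(4 + 54)) - 80 = (1 + 22 + 5*58) - 80 = (1 + 22 + 290) - 80 = 313 - 80 = 233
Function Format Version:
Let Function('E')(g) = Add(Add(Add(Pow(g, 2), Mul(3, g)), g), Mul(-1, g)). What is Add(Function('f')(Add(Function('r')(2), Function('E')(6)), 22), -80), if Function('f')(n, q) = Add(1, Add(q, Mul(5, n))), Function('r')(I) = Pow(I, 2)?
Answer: 233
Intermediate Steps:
Function('E')(g) = Add(Pow(g, 2), Mul(3, g)) (Function('E')(g) = Add(Add(Pow(g, 2), Mul(4, g)), Mul(-1, g)) = Add(Pow(g, 2), Mul(3, g)))
Function('f')(n, q) = Add(1, q, Mul(5, n))
Add(Function('f')(Add(Function('r')(2), Function('E')(6)), 22), -80) = Add(Add(1, 22, Mul(5, Add(Pow(2, 2), Mul(6, Add(3, 6))))), -80) = Add(Add(1, 22, Mul(5, Add(4, Mul(6, 9)))), -80) = Add(Add(1, 22, Mul(5, Add(4, 54))), -80) = Add(Add(1, 22, Mul(5, 58)), -80) = Add(Add(1, 22, 290), -80) = Add(313, -80) = 233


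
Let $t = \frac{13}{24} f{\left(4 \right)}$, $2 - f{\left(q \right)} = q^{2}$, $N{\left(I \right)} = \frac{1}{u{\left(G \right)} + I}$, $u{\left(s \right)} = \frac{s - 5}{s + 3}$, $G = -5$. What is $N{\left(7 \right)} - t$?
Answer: $\frac{23}{3} \approx 7.6667$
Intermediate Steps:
$u{\left(s \right)} = \frac{-5 + s}{3 + s}$
$N{\left(I \right)} = \frac{1}{5 + I}$ ($N{\left(I \right)} = \frac{1}{\frac{-5 - 5}{3 - 5} + I} = \frac{1}{\frac{1}{-2} \left(-10\right) + I} = \frac{1}{\left(- \frac{1}{2}\right) \left(-10\right) + I} = \frac{1}{5 + I}$)
$f{\left(q \right)} = 2 - q^{2}$
$t = - \frac{91}{12}$ ($t = \frac{13}{24} \left(2 - 4^{2}\right) = 13 \cdot \frac{1}{24} \left(2 - 16\right) = \frac{13 \left(2 - 16\right)}{24} = \frac{13}{24} \left(-14\right) = - \frac{91}{12} \approx -7.5833$)
$N{\left(7 \right)} - t = \frac{1}{5 + 7} - - \frac{91}{12} = \frac{1}{12} + \frac{91}{12} = \frac{23}{3}$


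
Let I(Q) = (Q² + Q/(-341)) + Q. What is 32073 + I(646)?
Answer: 153461289/341 ≈ 4.5003e+5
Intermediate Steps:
I(Q) = Q² + 340*Q/341 (I(Q) = (Q² - Q/341) + Q = Q² + 340*Q/341)
32073 + I(646) = 32073 + (1/341)*646*(340 + 341*646) = 32073 + (1/341)*646*(340 + 220286) = 32073 + (1/341)*646*220626 = 32073 + 142524396/341 = 153461289/341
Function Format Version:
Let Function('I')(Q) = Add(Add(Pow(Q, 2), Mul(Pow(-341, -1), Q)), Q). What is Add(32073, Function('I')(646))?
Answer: Rational(153461289, 341) ≈ 4.5003e+5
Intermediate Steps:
Function('I')(Q) = Add(Pow(Q, 2), Mul(Rational(340, 341), Q)) (Function('I')(Q) = Add(Add(Pow(Q, 2), Mul(Rational(-1, 341), Q)), Q) = Add(Pow(Q, 2), Mul(Rational(340, 341), Q)))
Add(32073, Function('I')(646)) = Add(32073, Mul(Rational(1, 341), 646, Add(340, Mul(341, 646)))) = Add(32073, Mul(Rational(1, 341), 646, Add(340, 220286))) = Add(32073, Mul(Rational(1, 341), 646, 220626)) = Add(32073, Rational(142524396, 341)) = Rational(153461289, 341)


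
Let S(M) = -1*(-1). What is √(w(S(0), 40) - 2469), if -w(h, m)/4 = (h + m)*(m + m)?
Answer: I*√15589 ≈ 124.86*I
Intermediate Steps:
S(M) = 1
w(h, m) = -8*m*(h + m) (w(h, m) = -4*(h + m)*(m + m) = -4*(h + m)*2*m = -8*m*(h + m))
√(w(S(0), 40) - 2469) = √(-8*40*(1 + 40) - 2469) = √(-8*40*41 - 2469) = √(-13120 - 2469) = √(-15589) = I*√15589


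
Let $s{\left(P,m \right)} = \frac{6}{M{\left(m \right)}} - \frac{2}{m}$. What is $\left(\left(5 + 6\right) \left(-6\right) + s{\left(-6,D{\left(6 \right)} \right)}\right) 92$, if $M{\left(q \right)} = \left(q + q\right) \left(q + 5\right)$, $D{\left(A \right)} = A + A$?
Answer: $- \frac{310385}{51} \approx -6086.0$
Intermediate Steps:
$D{\left(A \right)} = 2 A$
$M{\left(q \right)} = 2 q \left(5 + q\right)$
$s{\left(P,m \right)} = - \frac{2}{m} + \frac{3}{m \left(5 + m\right)}$ ($s{\left(P,m \right)} = \frac{6}{2 m \left(5 + m\right)} - \frac{2}{m} = 6 \frac{1}{2 m \left(5 + m\right)} - \frac{2}{m} = \frac{3}{m \left(5 + m\right)} - \frac{2}{m} = - \frac{2}{m} + \frac{3}{m \left(5 + m\right)}$)
$\left(\left(5 + 6\right) \left(-6\right) + s{\left(-6,D{\left(6 \right)} \right)}\right) 92 = \left(\left(5 + 6\right) \left(-6\right) + \frac{-7 - 2 \cdot 2 \cdot 6}{2 \cdot 6 \left(5 + 2 \cdot 6\right)}\right) 92 = \left(11 \left(-6\right) + \frac{-7 - 24}{12 \left(5 + 12\right)}\right) 92 = \left(-66 + \frac{-7 - 24}{12 \cdot 17}\right) 92 = \left(-66 + \frac{1}{12} \cdot \frac{1}{17} \left(-31\right)\right) 92 = \left(-66 - \frac{31}{204}\right) 92 = \left(- \frac{13495}{204}\right) 92 = - \frac{310385}{51}$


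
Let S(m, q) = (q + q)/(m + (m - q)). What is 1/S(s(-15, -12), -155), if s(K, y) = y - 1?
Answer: -129/310 ≈ -0.41613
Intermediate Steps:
s(K, y) = -1 + y
S(m, q) = 2*q/(-q + 2*m) (S(m, q) = (2*q)/(-q + 2*m) = 2*q/(-q + 2*m))
1/S(s(-15, -12), -155) = 1/(2*(-155)/(-1*(-155) + 2*(-1 - 12))) = 1/(2*(-155)/(155 + 2*(-13))) = 1/(2*(-155)/(155 - 26)) = 1/(2*(-155)/129) = 1/(2*(-155)*(1/129)) = 1/(-310/129) = -129/310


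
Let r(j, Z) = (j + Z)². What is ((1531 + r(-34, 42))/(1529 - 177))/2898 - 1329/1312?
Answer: -325316059/321283872 ≈ -1.0126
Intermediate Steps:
r(j, Z) = (Z + j)²
((1531 + r(-34, 42))/(1529 - 177))/2898 - 1329/1312 = ((1531 + (42 - 34)²)/(1529 - 177))/2898 - 1329/1312 = ((1531 + 8²)/1352)*(1/2898) - 1329*1/1312 = ((1531 + 64)*(1/1352))*(1/2898) - 1329/1312 = (1595*(1/1352))*(1/2898) - 1329/1312 = (1595/1352)*(1/2898) - 1329/1312 = 1595/3918096 - 1329/1312 = -325316059/321283872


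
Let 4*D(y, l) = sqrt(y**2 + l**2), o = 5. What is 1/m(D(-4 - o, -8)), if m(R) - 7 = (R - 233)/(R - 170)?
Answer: 161225/1349566 - 21*sqrt(145)/2699132 ≈ 0.11937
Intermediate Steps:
D(y, l) = sqrt(l**2 + y**2)/4 (D(y, l) = sqrt(y**2 + l**2)/4 = sqrt(l**2 + y**2)/4)
m(R) = 7 + (-233 + R)/(-170 + R) (m(R) = 7 + (R - 233)/(R - 170) = 7 + (-233 + R)/(-170 + R))
1/m(D(-4 - o, -8)) = 1/((-1423 + 8*(sqrt((-8)**2 + (-4 - 1*5)**2)/4))/(-170 + sqrt((-8)**2 + (-4 - 1*5)**2)/4)) = 1/((-1423 + 8*(sqrt(64 + (-4 - 5)**2)/4))/(-170 + sqrt(64 + (-4 - 5)**2)/4)) = 1/((-1423 + 8*(sqrt(64 + (-9)**2)/4))/(-170 + sqrt(64 + (-9)**2)/4)) = 1/((-1423 + 8*(sqrt(64 + 81)/4))/(-170 + sqrt(64 + 81)/4)) = 1/((-1423 + 8*(sqrt(145)/4))/(-170 + sqrt(145)/4)) = 1/((-1423 + 2*sqrt(145))/(-170 + sqrt(145)/4)) = (-170 + sqrt(145)/4)/(-1423 + 2*sqrt(145))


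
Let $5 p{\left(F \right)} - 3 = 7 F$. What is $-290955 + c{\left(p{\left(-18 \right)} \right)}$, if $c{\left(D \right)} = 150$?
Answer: $-290805$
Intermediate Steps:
$p{\left(F \right)} = \frac{3}{5} + \frac{7 F}{5}$
$-290955 + c{\left(p{\left(-18 \right)} \right)} = -290955 + 150 = -290805$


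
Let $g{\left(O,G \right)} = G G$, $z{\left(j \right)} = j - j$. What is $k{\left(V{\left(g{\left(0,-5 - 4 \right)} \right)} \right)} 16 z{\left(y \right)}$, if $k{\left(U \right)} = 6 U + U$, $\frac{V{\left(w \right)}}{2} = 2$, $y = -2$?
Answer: $0$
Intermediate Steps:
$z{\left(j \right)} = 0$
$g{\left(O,G \right)} = G^{2}$
$V{\left(w \right)} = 4$ ($V{\left(w \right)} = 2 \cdot 2 = 4$)
$k{\left(U \right)} = 7 U$
$k{\left(V{\left(g{\left(0,-5 - 4 \right)} \right)} \right)} 16 z{\left(y \right)} = 7 \cdot 4 \cdot 16 \cdot 0 = 28 \cdot 0 = 0$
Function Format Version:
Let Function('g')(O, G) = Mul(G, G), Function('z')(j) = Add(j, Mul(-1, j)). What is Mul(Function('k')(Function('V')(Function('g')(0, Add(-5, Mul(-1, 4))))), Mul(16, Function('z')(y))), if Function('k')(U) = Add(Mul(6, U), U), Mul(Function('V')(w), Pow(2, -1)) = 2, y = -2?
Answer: 0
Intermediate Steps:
Function('z')(j) = 0
Function('g')(O, G) = Pow(G, 2)
Function('V')(w) = 4 (Function('V')(w) = Mul(2, 2) = 4)
Function('k')(U) = Mul(7, U)
Mul(Function('k')(Function('V')(Function('g')(0, Add(-5, Mul(-1, 4))))), Mul(16, Function('z')(y))) = Mul(Mul(7, 4), Mul(16, 0)) = Mul(28, 0) = 0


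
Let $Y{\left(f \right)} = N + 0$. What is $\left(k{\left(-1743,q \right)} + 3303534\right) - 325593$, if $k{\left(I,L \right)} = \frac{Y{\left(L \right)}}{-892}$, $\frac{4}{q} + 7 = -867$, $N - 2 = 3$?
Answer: $\frac{2656323367}{892} \approx 2.9779 \cdot 10^{6}$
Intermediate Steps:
$N = 5$ ($N = 2 + 3 = 5$)
$q = - \frac{2}{437}$ ($q = \frac{4}{-7 - 867} = \frac{4}{-874} = 4 \left(- \frac{1}{874}\right) = - \frac{2}{437} \approx -0.0045767$)
$Y{\left(f \right)} = 5$ ($Y{\left(f \right)} = 5 + 0 = 5$)
$k{\left(I,L \right)} = - \frac{5}{892}$ ($k{\left(I,L \right)} = \frac{5}{-892} = 5 \left(- \frac{1}{892}\right) = - \frac{5}{892}$)
$\left(k{\left(-1743,q \right)} + 3303534\right) - 325593 = \left(- \frac{5}{892} + 3303534\right) - 325593 = \frac{2946752323}{892} + \left(-1127798 + 802205\right) = \frac{2946752323}{892} - 325593 = \frac{2656323367}{892}$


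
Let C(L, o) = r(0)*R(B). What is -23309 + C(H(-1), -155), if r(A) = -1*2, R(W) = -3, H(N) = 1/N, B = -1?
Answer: -23303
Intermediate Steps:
r(A) = -2
C(L, o) = 6 (C(L, o) = -2*(-3) = 6)
-23309 + C(H(-1), -155) = -23309 + 6 = -23303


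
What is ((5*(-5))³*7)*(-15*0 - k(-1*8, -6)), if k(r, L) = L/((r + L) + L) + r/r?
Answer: 284375/2 ≈ 1.4219e+5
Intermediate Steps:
k(r, L) = 1 + L/(r + 2*L) (k(r, L) = L/((L + r) + L) + 1 = L/(r + 2*L) + 1 = 1 + L/(r + 2*L))
((5*(-5))³*7)*(-15*0 - k(-1*8, -6)) = ((5*(-5))³*7)*(-15*0 - (-1*8 + 3*(-6))/(-1*8 + 2*(-6))) = ((-25)³*7)*(0 - (-8 - 18)/(-8 - 12)) = (-15625*7)*(0 - (-26)/(-20)) = -109375*(0 - (-1)*(-26)/20) = -109375*(0 - 1*13/10) = -109375*(0 - 13/10) = -109375*(-13/10) = 284375/2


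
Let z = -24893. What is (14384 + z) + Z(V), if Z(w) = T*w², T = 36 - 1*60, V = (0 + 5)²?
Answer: -25509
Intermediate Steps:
V = 25 (V = 5² = 25)
T = -24 (T = 36 - 60 = -24)
Z(w) = -24*w²
(14384 + z) + Z(V) = (14384 - 24893) - 24*25² = -10509 - 24*625 = -10509 - 15000 = -25509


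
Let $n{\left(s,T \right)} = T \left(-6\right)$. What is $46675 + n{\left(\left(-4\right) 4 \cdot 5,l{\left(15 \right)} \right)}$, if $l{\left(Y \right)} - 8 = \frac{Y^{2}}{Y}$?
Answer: $46537$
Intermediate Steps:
$l{\left(Y \right)} = 8 + Y$ ($l{\left(Y \right)} = 8 + \frac{Y^{2}}{Y} = 8 + Y$)
$n{\left(s,T \right)} = - 6 T$
$46675 + n{\left(\left(-4\right) 4 \cdot 5,l{\left(15 \right)} \right)} = 46675 - 6 \left(8 + 15\right) = 46675 - 138 = 46537$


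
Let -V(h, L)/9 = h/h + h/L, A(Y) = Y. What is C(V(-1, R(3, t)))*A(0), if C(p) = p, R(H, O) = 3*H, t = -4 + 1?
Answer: 0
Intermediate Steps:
t = -3
V(h, L) = -9 - 9*h/L (V(h, L) = -9*(h/h + h/L) = -9*(1 + h/L) = -9 - 9*h/L)
C(V(-1, R(3, t)))*A(0) = (-9 - 9*(-1)/3*3)*0 = (-9 - 9*(-1)/9)*0 = (-9 - 9*(-1)*⅑)*0 = (-9 + 1)*0 = -8*0 = 0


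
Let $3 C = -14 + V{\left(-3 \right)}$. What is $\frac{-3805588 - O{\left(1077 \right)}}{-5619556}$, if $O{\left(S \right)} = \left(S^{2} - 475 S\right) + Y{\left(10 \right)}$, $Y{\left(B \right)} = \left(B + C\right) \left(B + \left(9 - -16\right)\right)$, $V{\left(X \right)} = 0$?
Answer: $\frac{6681193}{8429334} \approx 0.79261$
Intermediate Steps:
$C = - \frac{14}{3}$ ($C = \frac{-14 + 0}{3} = \frac{1}{3} \left(-14\right) = - \frac{14}{3} \approx -4.6667$)
$Y{\left(B \right)} = \left(25 + B\right) \left(- \frac{14}{3} + B\right)$ ($Y{\left(B \right)} = \left(B - \frac{14}{3}\right) \left(B + \left(9 - -16\right)\right) = \left(- \frac{14}{3} + B\right) \left(B + \left(9 + 16\right)\right) = \left(- \frac{14}{3} + B\right) \left(B + 25\right) = \left(- \frac{14}{3} + B\right) \left(25 + B\right) = \left(25 + B\right) \left(- \frac{14}{3} + B\right)$)
$O{\left(S \right)} = \frac{560}{3} + S^{2} - 475 S$ ($O{\left(S \right)} = \left(S^{2} - 475 S\right) + \left(- \frac{350}{3} + 10^{2} + \frac{61}{3} \cdot 10\right) = \left(S^{2} - 475 S\right) + \left(- \frac{350}{3} + 100 + \frac{610}{3}\right) = \left(S^{2} - 475 S\right) + \frac{560}{3} = \frac{560}{3} + S^{2} - 475 S$)
$\frac{-3805588 - O{\left(1077 \right)}}{-5619556} = \frac{-3805588 - \left(\frac{560}{3} + 1077^{2} - 511575\right)}{-5619556} = \left(-3805588 - \left(\frac{560}{3} + 1159929 - 511575\right)\right) \left(- \frac{1}{5619556}\right) = \left(-3805588 - \frac{1945622}{3}\right) \left(- \frac{1}{5619556}\right) = \left(- \frac{13362386}{3}\right) \left(- \frac{1}{5619556}\right) = \frac{6681193}{8429334}$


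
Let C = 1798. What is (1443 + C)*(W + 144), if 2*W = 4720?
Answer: 8115464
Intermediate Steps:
W = 2360 (W = (1/2)*4720 = 2360)
(1443 + C)*(W + 144) = (1443 + 1798)*(2360 + 144) = 3241*2504 = 8115464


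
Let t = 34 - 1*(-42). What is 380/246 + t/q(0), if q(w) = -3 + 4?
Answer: 9538/123 ≈ 77.545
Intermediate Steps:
q(w) = 1
t = 76 (t = 34 + 42 = 76)
380/246 + t/q(0) = 380/246 + 76/1 = 380*(1/246) + 76*1 = 190/123 + 76 = 9538/123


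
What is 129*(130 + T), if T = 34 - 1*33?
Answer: 16899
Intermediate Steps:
T = 1 (T = 34 - 33 = 1)
129*(130 + T) = 129*(130 + 1) = 129*131 = 16899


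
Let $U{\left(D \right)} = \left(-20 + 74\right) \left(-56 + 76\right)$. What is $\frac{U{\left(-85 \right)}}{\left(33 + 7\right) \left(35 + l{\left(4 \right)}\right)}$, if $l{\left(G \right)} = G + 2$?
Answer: $\frac{27}{41} \approx 0.65854$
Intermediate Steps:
$l{\left(G \right)} = 2 + G$
$U{\left(D \right)} = 1080$ ($U{\left(D \right)} = 54 \cdot 20 = 1080$)
$\frac{U{\left(-85 \right)}}{\left(33 + 7\right) \left(35 + l{\left(4 \right)}\right)} = \frac{1080}{\left(33 + 7\right) \left(35 + \left(2 + 4\right)\right)} = \frac{1080}{40 \left(35 + 6\right)} = \frac{1080}{40 \cdot 41} = \frac{1080}{1640} = 1080 \cdot \frac{1}{1640} = \frac{27}{41}$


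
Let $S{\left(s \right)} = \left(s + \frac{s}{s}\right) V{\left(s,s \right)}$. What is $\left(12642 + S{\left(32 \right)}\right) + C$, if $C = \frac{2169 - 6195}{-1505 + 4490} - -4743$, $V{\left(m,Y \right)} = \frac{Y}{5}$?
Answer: $\frac{17506877}{995} \approx 17595.0$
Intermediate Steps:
$V{\left(m,Y \right)} = \frac{Y}{5}$ ($V{\left(m,Y \right)} = Y \frac{1}{5} = \frac{Y}{5}$)
$C = \frac{4717943}{995}$ ($C = - \frac{4026}{2985} + 4743 = \left(-4026\right) \frac{1}{2985} + 4743 = - \frac{1342}{995} + 4743 = \frac{4717943}{995} \approx 4741.6$)
$S{\left(s \right)} = \frac{s \left(1 + s\right)}{5}$ ($S{\left(s \right)} = \left(s + \frac{s}{s}\right) \frac{s}{5} = \left(s + 1\right) \frac{s}{5} = \left(1 + s\right) \frac{s}{5} = \frac{s \left(1 + s\right)}{5}$)
$\left(12642 + S{\left(32 \right)}\right) + C = \left(12642 + \frac{1}{5} \cdot 32 \left(1 + 32\right)\right) + \frac{4717943}{995} = \left(12642 + \frac{1}{5} \cdot 32 \cdot 33\right) + \frac{4717943}{995} = \left(12642 + \frac{1056}{5}\right) + \frac{4717943}{995} = \frac{64266}{5} + \frac{4717943}{995} = \frac{17506877}{995}$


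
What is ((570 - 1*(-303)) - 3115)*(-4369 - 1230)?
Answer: 12552958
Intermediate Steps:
((570 - 1*(-303)) - 3115)*(-4369 - 1230) = ((570 + 303) - 3115)*(-5599) = (873 - 3115)*(-5599) = -2242*(-5599) = 12552958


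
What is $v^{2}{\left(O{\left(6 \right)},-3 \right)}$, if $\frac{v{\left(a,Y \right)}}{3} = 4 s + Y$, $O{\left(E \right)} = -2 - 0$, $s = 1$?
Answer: $9$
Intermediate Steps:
$O{\left(E \right)} = -2$ ($O{\left(E \right)} = -2 + 0 = -2$)
$v{\left(a,Y \right)} = 12 + 3 Y$ ($v{\left(a,Y \right)} = 3 \left(4 \cdot 1 + Y\right) = 3 \left(4 + Y\right) = 12 + 3 Y$)
$v^{2}{\left(O{\left(6 \right)},-3 \right)} = \left(12 + 3 \left(-3\right)\right)^{2} = \left(12 - 9\right)^{2} = 3^{2} = 9$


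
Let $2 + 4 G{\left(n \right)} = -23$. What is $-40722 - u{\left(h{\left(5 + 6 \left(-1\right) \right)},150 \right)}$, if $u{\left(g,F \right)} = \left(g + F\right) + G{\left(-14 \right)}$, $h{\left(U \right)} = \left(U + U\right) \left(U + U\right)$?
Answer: $- \frac{163479}{4} \approx -40870.0$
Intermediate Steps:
$h{\left(U \right)} = 4 U^{2}$ ($h{\left(U \right)} = 2 U 2 U = 4 U^{2}$)
$G{\left(n \right)} = - \frac{25}{4}$ ($G{\left(n \right)} = - \frac{1}{2} + \frac{1}{4} \left(-23\right) = - \frac{1}{2} - \frac{23}{4} = - \frac{25}{4}$)
$u{\left(g,F \right)} = - \frac{25}{4} + F + g$ ($u{\left(g,F \right)} = \left(g + F\right) - \frac{25}{4} = \left(F + g\right) - \frac{25}{4} = - \frac{25}{4} + F + g$)
$-40722 - u{\left(h{\left(5 + 6 \left(-1\right) \right)},150 \right)} = -40722 - \left(- \frac{25}{4} + 150 + 4 \left(5 + 6 \left(-1\right)\right)^{2}\right) = -40722 - \left(- \frac{25}{4} + 150 + 4 \left(5 - 6\right)^{2}\right) = -40722 - \left(- \frac{25}{4} + 150 + 4 \left(-1\right)^{2}\right) = -40722 - \left(- \frac{25}{4} + 150 + 4 \cdot 1\right) = -40722 - \left(- \frac{25}{4} + 150 + 4\right) = -40722 - \frac{591}{4} = - \frac{163479}{4}$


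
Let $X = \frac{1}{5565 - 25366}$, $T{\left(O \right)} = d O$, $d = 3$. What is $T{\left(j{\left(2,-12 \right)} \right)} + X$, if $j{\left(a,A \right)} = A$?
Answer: $- \frac{712837}{19801} \approx -36.0$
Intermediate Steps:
$T{\left(O \right)} = 3 O$
$X = - \frac{1}{19801}$ ($X = \frac{1}{-19801} = - \frac{1}{19801} \approx -5.0502 \cdot 10^{-5}$)
$T{\left(j{\left(2,-12 \right)} \right)} + X = 3 \left(-12\right) - \frac{1}{19801} = -36 - \frac{1}{19801} = - \frac{712837}{19801}$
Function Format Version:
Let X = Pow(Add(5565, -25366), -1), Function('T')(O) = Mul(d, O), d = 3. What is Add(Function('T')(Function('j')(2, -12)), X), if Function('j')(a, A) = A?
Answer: Rational(-712837, 19801) ≈ -36.000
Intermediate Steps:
Function('T')(O) = Mul(3, O)
X = Rational(-1, 19801) (X = Pow(-19801, -1) = Rational(-1, 19801) ≈ -5.0502e-5)
Add(Function('T')(Function('j')(2, -12)), X) = Add(Mul(3, -12), Rational(-1, 19801)) = Add(-36, Rational(-1, 19801)) = Rational(-712837, 19801)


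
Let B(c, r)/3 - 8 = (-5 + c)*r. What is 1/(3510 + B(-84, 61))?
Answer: -1/12753 ≈ -7.8413e-5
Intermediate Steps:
B(c, r) = 24 + 3*r*(-5 + c) (B(c, r) = 24 + 3*((-5 + c)*r) = 24 + 3*(r*(-5 + c)) = 24 + 3*r*(-5 + c))
1/(3510 + B(-84, 61)) = 1/(3510 + (24 - 15*61 + 3*(-84)*61)) = 1/(3510 + (24 - 915 - 15372)) = 1/(3510 - 16263) = 1/(-12753) = -1/12753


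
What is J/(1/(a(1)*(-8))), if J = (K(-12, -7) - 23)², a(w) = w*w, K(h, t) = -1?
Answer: -4608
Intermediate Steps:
a(w) = w²
J = 576 (J = (-1 - 23)² = (-24)² = 576)
J/(1/(a(1)*(-8))) = 576/(1/(1²*(-8))) = 576/(1/(1*(-8))) = 576/(1/(-8)) = 576/(-⅛) = 576*(-8) = -4608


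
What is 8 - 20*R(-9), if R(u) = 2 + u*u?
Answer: -1652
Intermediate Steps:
R(u) = 2 + u²
8 - 20*R(-9) = 8 - 20*(2 + (-9)²) = 8 - 20*(2 + 81) = 8 - 20*83 = 8 - 1660 = -1652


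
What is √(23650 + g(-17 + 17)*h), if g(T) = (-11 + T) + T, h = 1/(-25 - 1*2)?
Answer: √1915683/9 ≈ 153.79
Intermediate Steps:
h = -1/27 (h = 1/(-25 - 2) = 1/(-27) = -1/27 ≈ -0.037037)
g(T) = -11 + 2*T
√(23650 + g(-17 + 17)*h) = √(23650 + (-11 + 2*(-17 + 17))*(-1/27)) = √(23650 + (-11 + 2*0)*(-1/27)) = √(23650 + (-11 + 0)*(-1/27)) = √(23650 - 11*(-1/27)) = √(23650 + 11/27) = √(638561/27) = √1915683/9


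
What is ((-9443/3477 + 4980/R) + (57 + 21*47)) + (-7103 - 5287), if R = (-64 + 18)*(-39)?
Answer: -620815795/54717 ≈ -11346.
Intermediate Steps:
R = 1794 (R = -46*(-39) = 1794)
((-9443/3477 + 4980/R) + (57 + 21*47)) + (-7103 - 5287) = ((-9443/3477 + 4980/1794) + (57 + 21*47)) + (-7103 - 5287) = ((-9443*1/3477 + 4980*(1/1794)) + (57 + 987)) - 12390 = ((-497/183 + 830/299) + 1044) - 12390 = (3287/54717 + 1044) - 12390 = 57127835/54717 - 12390 = -620815795/54717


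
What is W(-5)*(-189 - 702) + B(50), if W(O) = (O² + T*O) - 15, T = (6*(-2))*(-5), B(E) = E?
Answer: 258440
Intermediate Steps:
T = 60 (T = -12*(-5) = 60)
W(O) = -15 + O² + 60*O (W(O) = (O² + 60*O) - 15 = -15 + O² + 60*O)
W(-5)*(-189 - 702) + B(50) = (-15 + (-5)² + 60*(-5))*(-189 - 702) + 50 = (-15 + 25 - 300)*(-891) + 50 = -290*(-891) + 50 = 258390 + 50 = 258440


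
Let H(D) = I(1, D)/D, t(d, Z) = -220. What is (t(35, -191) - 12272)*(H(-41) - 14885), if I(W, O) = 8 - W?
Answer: 7623767664/41 ≈ 1.8595e+8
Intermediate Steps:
H(D) = 7/D (H(D) = (8 - 1*1)/D = (8 - 1)/D = 7/D)
(t(35, -191) - 12272)*(H(-41) - 14885) = (-220 - 12272)*(7/(-41) - 14885) = -12492*(7*(-1/41) - 14885) = -12492*(-7/41 - 14885) = -12492*(-610292/41) = 7623767664/41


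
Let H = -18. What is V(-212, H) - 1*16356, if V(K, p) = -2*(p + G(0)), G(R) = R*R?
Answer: -16320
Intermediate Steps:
G(R) = R²
V(K, p) = -2*p (V(K, p) = -2*(p + 0²) = -2*(p + 0) = -2*p)
V(-212, H) - 1*16356 = -2*(-18) - 1*16356 = 36 - 16356 = -16320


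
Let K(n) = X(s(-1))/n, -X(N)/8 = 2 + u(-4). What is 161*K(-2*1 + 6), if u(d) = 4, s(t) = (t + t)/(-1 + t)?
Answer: -1932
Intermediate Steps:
s(t) = 2*t/(-1 + t) (s(t) = (2*t)/(-1 + t) = 2*t/(-1 + t))
X(N) = -48 (X(N) = -8*(2 + 4) = -8*6 = -48)
K(n) = -48/n
161*K(-2*1 + 6) = 161*(-48/(-2*1 + 6)) = 161*(-48/(-2 + 6)) = 161*(-48/4) = 161*(-48*¼) = 161*(-12) = -1932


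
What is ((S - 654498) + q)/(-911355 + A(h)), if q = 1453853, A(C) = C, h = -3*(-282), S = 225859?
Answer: -341738/303503 ≈ -1.1260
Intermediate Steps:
h = 846
((S - 654498) + q)/(-911355 + A(h)) = ((225859 - 654498) + 1453853)/(-911355 + 846) = (-428639 + 1453853)/(-910509) = 1025214*(-1/910509) = -341738/303503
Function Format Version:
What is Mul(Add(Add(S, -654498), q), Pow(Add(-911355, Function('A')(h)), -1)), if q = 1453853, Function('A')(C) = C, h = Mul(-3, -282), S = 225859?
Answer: Rational(-341738, 303503) ≈ -1.1260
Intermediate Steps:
h = 846
Mul(Add(Add(S, -654498), q), Pow(Add(-911355, Function('A')(h)), -1)) = Mul(Add(Add(225859, -654498), 1453853), Pow(Add(-911355, 846), -1)) = Mul(Add(-428639, 1453853), Pow(-910509, -1)) = Mul(1025214, Rational(-1, 910509)) = Rational(-341738, 303503)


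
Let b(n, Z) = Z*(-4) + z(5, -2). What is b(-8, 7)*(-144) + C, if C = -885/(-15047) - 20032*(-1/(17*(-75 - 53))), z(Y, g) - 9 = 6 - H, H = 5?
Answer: 1321382395/511598 ≈ 2582.9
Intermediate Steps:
z(Y, g) = 10 (z(Y, g) = 9 + (6 - 1*5) = 9 + (6 - 5) = 9 + 1 = 10)
b(n, Z) = 10 - 4*Z (b(n, Z) = Z*(-4) + 10 = -4*Z + 10 = 10 - 4*Z)
C = -4679621/511598 (C = -885*(-1/15047) - 20032/((-128*(-17))) = 885/15047 - 20032/2176 = 885/15047 - 20032*1/2176 = 885/15047 - 313/34 = -4679621/511598 ≈ -9.1471)
b(-8, 7)*(-144) + C = (10 - 4*7)*(-144) - 4679621/511598 = (10 - 28)*(-144) - 4679621/511598 = -18*(-144) - 4679621/511598 = 2592 - 4679621/511598 = 1321382395/511598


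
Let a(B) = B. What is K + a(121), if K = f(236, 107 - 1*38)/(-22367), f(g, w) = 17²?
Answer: 2706118/22367 ≈ 120.99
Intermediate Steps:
f(g, w) = 289
K = -289/22367 (K = 289/(-22367) = 289*(-1/22367) = -289/22367 ≈ -0.012921)
K + a(121) = -289/22367 + 121 = 2706118/22367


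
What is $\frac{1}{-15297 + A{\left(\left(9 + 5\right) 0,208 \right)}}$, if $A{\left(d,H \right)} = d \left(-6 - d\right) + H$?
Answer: $- \frac{1}{15089} \approx -6.6273 \cdot 10^{-5}$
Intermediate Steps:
$A{\left(d,H \right)} = H + d \left(-6 - d\right)$
$\frac{1}{-15297 + A{\left(\left(9 + 5\right) 0,208 \right)}} = \frac{1}{-15297 - \left(-208 + \left(\left(9 + 5\right) 0\right)^{2} + 6 \left(9 + 5\right) 0\right)} = \frac{1}{-15297 - \left(-208 + \left(14 \cdot 0\right)^{2} + 6 \cdot 14 \cdot 0\right)} = \frac{1}{-15297 - -208} = \frac{1}{-15297 + \left(208 - 0 + 0\right)} = \frac{1}{-15297 + \left(208 + 0 + 0\right)} = \frac{1}{-15297 + 208} = \frac{1}{-15089} = - \frac{1}{15089}$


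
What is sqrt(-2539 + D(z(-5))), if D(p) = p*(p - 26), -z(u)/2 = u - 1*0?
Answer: I*sqrt(2699) ≈ 51.952*I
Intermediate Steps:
z(u) = -2*u (z(u) = -2*(u - 1*0) = -2*(u + 0) = -2*u)
D(p) = p*(-26 + p)
sqrt(-2539 + D(z(-5))) = sqrt(-2539 + (-2*(-5))*(-26 - 2*(-5))) = sqrt(-2539 + 10*(-26 + 10)) = sqrt(-2539 + 10*(-16)) = sqrt(-2539 - 160) = sqrt(-2699) = I*sqrt(2699)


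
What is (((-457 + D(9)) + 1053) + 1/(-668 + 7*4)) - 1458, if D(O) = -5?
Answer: -554881/640 ≈ -867.00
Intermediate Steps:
(((-457 + D(9)) + 1053) + 1/(-668 + 7*4)) - 1458 = (((-457 - 5) + 1053) + 1/(-668 + 7*4)) - 1458 = ((-462 + 1053) + 1/(-668 + 28)) - 1458 = (591 + 1/(-640)) - 1458 = (591 - 1/640) - 1458 = 378239/640 - 1458 = -554881/640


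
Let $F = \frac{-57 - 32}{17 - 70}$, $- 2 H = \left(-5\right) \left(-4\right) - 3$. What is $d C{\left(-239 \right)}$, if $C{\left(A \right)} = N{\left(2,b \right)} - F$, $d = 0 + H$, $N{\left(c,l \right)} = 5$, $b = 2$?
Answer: $- \frac{1496}{53} \approx -28.226$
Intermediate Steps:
$H = - \frac{17}{2}$ ($H = - \frac{\left(-5\right) \left(-4\right) - 3}{2} = - \frac{20 - 3}{2} = \left(- \frac{1}{2}\right) 17 = - \frac{17}{2} \approx -8.5$)
$d = - \frac{17}{2}$ ($d = 0 - \frac{17}{2} = - \frac{17}{2} \approx -8.5$)
$F = \frac{89}{53}$ ($F = - \frac{89}{-53} = \left(-89\right) \left(- \frac{1}{53}\right) = \frac{89}{53} \approx 1.6792$)
$C{\left(A \right)} = \frac{176}{53}$ ($C{\left(A \right)} = 5 - \frac{89}{53} = \frac{176}{53}$)
$d C{\left(-239 \right)} = \left(- \frac{17}{2}\right) \frac{176}{53} = - \frac{1496}{53}$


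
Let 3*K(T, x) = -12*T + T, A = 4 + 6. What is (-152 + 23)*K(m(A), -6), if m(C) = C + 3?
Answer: 6149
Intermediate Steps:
A = 10
m(C) = 3 + C
K(T, x) = -11*T/3 (K(T, x) = (-12*T + T)/3 = (-11*T)/3 = -11*T/3)
(-152 + 23)*K(m(A), -6) = (-152 + 23)*(-11*(3 + 10)/3) = -(-473)*13 = -129*(-143/3) = 6149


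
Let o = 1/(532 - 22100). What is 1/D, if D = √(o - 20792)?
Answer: -8*I*√16791656201/149480619 ≈ -0.0069351*I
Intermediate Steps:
o = -1/21568 (o = 1/(-21568) = -1/21568 ≈ -4.6365e-5)
D = 3*I*√16791656201/2696 (D = √(-1/21568 - 20792) = √(-448441857/21568) = 3*I*√16791656201/2696 ≈ 144.19*I)
1/D = 1/(3*I*√16791656201/2696) = -8*I*√16791656201/149480619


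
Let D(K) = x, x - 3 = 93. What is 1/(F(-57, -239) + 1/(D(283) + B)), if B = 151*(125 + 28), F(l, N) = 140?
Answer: 23199/3247861 ≈ 0.0071429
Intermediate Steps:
B = 23103 (B = 151*153 = 23103)
x = 96 (x = 3 + 93 = 96)
D(K) = 96
1/(F(-57, -239) + 1/(D(283) + B)) = 1/(140 + 1/(96 + 23103)) = 1/(140 + 1/23199) = 1/(3247861/23199) = 23199/3247861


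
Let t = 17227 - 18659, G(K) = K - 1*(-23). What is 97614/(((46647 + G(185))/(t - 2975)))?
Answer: -430184898/46855 ≈ -9181.2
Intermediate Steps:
G(K) = 23 + K (G(K) = K + 23 = 23 + K)
t = -1432
97614/(((46647 + G(185))/(t - 2975))) = 97614/(((46647 + (23 + 185))/(-1432 - 2975))) = 97614/(((46647 + 208)/(-4407))) = 97614/((46855*(-1/4407))) = 97614/(-46855/4407) = 97614*(-4407/46855) = -430184898/46855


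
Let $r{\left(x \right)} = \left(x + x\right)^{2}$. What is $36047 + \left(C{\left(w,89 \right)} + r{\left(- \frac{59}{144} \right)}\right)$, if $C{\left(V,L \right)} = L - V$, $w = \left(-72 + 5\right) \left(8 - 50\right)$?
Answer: $\frac{172744729}{5184} \approx 33323.0$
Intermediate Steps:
$r{\left(x \right)} = 4 x^{2}$ ($r{\left(x \right)} = \left(2 x\right)^{2} = 4 x^{2}$)
$w = 2814$ ($w = \left(-67\right) \left(-42\right) = 2814$)
$36047 + \left(C{\left(w,89 \right)} + r{\left(- \frac{59}{144} \right)}\right) = 36047 + \left(\left(89 - 2814\right) + 4 \left(- \frac{59}{144}\right)^{2}\right) = 36047 + \left(\left(89 - 2814\right) + 4 \left(\left(-59\right) \frac{1}{144}\right)^{2}\right) = 36047 - \left(2725 - 4 \left(- \frac{59}{144}\right)^{2}\right) = 36047 + \left(-2725 + 4 \cdot \frac{3481}{20736}\right) = 36047 + \left(-2725 + \frac{3481}{5184}\right) = 36047 - \frac{14122919}{5184} = \frac{172744729}{5184}$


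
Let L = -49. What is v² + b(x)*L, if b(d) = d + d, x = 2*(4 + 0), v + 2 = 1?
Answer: -783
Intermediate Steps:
v = -1 (v = -2 + 1 = -1)
x = 8 (x = 2*4 = 8)
b(d) = 2*d
v² + b(x)*L = (-1)² + (2*8)*(-49) = 1 + 16*(-49) = 1 - 784 = -783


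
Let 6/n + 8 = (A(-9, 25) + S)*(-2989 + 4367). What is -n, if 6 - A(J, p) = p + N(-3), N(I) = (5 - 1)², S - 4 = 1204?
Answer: -3/808193 ≈ -3.7120e-6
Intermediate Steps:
S = 1208 (S = 4 + 1204 = 1208)
N(I) = 16 (N(I) = 4² = 16)
A(J, p) = -10 - p (A(J, p) = 6 - (p + 16) = 6 - (16 + p) = 6 + (-16 - p) = -10 - p)
n = 3/808193 (n = 6/(-8 + ((-10 - 1*25) + 1208)*(-2989 + 4367)) = 6/(-8 + ((-10 - 25) + 1208)*1378) = 6/(-8 + (-35 + 1208)*1378) = 6/(-8 + 1173*1378) = 6/(-8 + 1616394) = 6/1616386 = 6*(1/1616386) = 3/808193 ≈ 3.7120e-6)
-n = -1*3/808193 = -3/808193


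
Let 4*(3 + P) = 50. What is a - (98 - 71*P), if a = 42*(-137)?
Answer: -10355/2 ≈ -5177.5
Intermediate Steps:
a = -5754
P = 19/2 (P = -3 + (1/4)*50 = -3 + 25/2 = 19/2 ≈ 9.5000)
a - (98 - 71*P) = -5754 - (98 - 71*19/2) = -5754 - (98 - 1349/2) = -5754 - 1*(-1153/2) = -5754 + 1153/2 = -10355/2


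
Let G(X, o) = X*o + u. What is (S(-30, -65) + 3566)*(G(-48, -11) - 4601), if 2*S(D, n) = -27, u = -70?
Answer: -29436015/2 ≈ -1.4718e+7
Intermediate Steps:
S(D, n) = -27/2 (S(D, n) = (½)*(-27) = -27/2)
G(X, o) = -70 + X*o (G(X, o) = X*o - 70 = -70 + X*o)
(S(-30, -65) + 3566)*(G(-48, -11) - 4601) = (-27/2 + 3566)*((-70 - 48*(-11)) - 4601) = 7105*((-70 + 528) - 4601)/2 = 7105*(458 - 4601)/2 = (7105/2)*(-4143) = -29436015/2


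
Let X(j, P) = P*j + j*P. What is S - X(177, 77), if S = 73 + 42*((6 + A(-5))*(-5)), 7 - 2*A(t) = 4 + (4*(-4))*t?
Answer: -20360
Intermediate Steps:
A(t) = 3/2 + 8*t (A(t) = 7/2 - (4 + (4*(-4))*t)/2 = 7/2 - (4 - 16*t)/2 = 7/2 + (-2 + 8*t) = 3/2 + 8*t)
X(j, P) = 2*P*j (X(j, P) = P*j + P*j = 2*P*j)
S = 6898 (S = 73 + 42*((6 + (3/2 + 8*(-5)))*(-5)) = 73 + 42*((6 + (3/2 - 40))*(-5)) = 73 + 42*((6 - 77/2)*(-5)) = 73 + 42*(-65/2*(-5)) = 73 + 42*(325/2) = 73 + 6825 = 6898)
S - X(177, 77) = 6898 - 2*77*177 = 6898 - 1*27258 = 6898 - 27258 = -20360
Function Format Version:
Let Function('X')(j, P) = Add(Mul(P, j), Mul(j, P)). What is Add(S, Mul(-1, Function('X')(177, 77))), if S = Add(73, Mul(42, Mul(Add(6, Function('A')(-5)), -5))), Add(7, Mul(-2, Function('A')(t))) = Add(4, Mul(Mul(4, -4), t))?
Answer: -20360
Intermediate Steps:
Function('A')(t) = Add(Rational(3, 2), Mul(8, t)) (Function('A')(t) = Add(Rational(7, 2), Mul(Rational(-1, 2), Add(4, Mul(Mul(4, -4), t)))) = Add(Rational(7, 2), Mul(Rational(-1, 2), Add(4, Mul(-16, t)))) = Add(Rational(7, 2), Add(-2, Mul(8, t))) = Add(Rational(3, 2), Mul(8, t)))
Function('X')(j, P) = Mul(2, P, j) (Function('X')(j, P) = Add(Mul(P, j), Mul(P, j)) = Mul(2, P, j))
S = 6898 (S = Add(73, Mul(42, Mul(Add(6, Add(Rational(3, 2), Mul(8, -5))), -5))) = Add(73, Mul(42, Mul(Add(6, Add(Rational(3, 2), -40)), -5))) = Add(73, Mul(42, Mul(Add(6, Rational(-77, 2)), -5))) = Add(73, Mul(42, Mul(Rational(-65, 2), -5))) = Add(73, Mul(42, Rational(325, 2))) = Add(73, 6825) = 6898)
Add(S, Mul(-1, Function('X')(177, 77))) = Add(6898, Mul(-1, Mul(2, 77, 177))) = Add(6898, Mul(-1, 27258)) = Add(6898, -27258) = -20360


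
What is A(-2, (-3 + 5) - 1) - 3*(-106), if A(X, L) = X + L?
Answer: 317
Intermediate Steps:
A(X, L) = L + X
A(-2, (-3 + 5) - 1) - 3*(-106) = (((-3 + 5) - 1) - 2) - 3*(-106) = ((2 - 1) - 2) + 318 = (1 - 2) + 318 = -1 + 318 = 317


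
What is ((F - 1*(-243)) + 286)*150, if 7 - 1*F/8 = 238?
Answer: -197850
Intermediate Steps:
F = -1848 (F = 56 - 8*238 = 56 - 1904 = -1848)
((F - 1*(-243)) + 286)*150 = ((-1848 - 1*(-243)) + 286)*150 = ((-1848 + 243) + 286)*150 = (-1605 + 286)*150 = -1319*150 = -197850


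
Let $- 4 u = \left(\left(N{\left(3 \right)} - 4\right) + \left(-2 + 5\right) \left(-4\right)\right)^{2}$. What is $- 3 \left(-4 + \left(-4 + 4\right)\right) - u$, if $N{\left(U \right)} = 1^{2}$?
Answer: $\frac{273}{4} \approx 68.25$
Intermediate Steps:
$N{\left(U \right)} = 1$
$u = - \frac{225}{4}$ ($u = - \frac{\left(\left(1 - 4\right) + \left(-2 + 5\right) \left(-4\right)\right)^{2}}{4} = - \frac{\left(-3 + 3 \left(-4\right)\right)^{2}}{4} = - \frac{\left(-3 - 12\right)^{2}}{4} = - \frac{\left(-15\right)^{2}}{4} = \left(- \frac{1}{4}\right) 225 = - \frac{225}{4} \approx -56.25$)
$- 3 \left(-4 + \left(-4 + 4\right)\right) - u = - 3 \left(-4 + \left(-4 + 4\right)\right) - - \frac{225}{4} = - 3 \left(-4 + 0\right) + \frac{225}{4} = \left(-3\right) \left(-4\right) + \frac{225}{4} = 12 + \frac{225}{4} = \frac{273}{4}$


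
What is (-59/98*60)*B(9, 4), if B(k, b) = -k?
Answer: 15930/49 ≈ 325.10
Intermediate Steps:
(-59/98*60)*B(9, 4) = (-59/98*60)*(-1*9) = (-59*1/98*60)*(-9) = -59/98*60*(-9) = -1770/49*(-9) = 15930/49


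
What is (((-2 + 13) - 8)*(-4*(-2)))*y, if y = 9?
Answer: 216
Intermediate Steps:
(((-2 + 13) - 8)*(-4*(-2)))*y = (((-2 + 13) - 8)*(-4*(-2)))*9 = ((11 - 8)*8)*9 = (3*8)*9 = 24*9 = 216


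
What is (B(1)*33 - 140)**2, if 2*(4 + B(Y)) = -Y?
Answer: 332929/4 ≈ 83232.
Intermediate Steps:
B(Y) = -4 - Y/2 (B(Y) = -4 + (-Y)/2 = -4 - Y/2)
(B(1)*33 - 140)**2 = ((-4 - 1/2*1)*33 - 140)**2 = ((-4 - 1/2)*33 - 140)**2 = (-9/2*33 - 140)**2 = (-297/2 - 140)**2 = (-577/2)**2 = 332929/4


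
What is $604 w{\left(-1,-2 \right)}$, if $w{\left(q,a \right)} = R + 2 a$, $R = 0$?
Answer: $-2416$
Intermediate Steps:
$w{\left(q,a \right)} = 2 a$ ($w{\left(q,a \right)} = 0 + 2 a = 2 a$)
$604 w{\left(-1,-2 \right)} = 604 \cdot 2 \left(-2\right) = 604 \left(-4\right) = -2416$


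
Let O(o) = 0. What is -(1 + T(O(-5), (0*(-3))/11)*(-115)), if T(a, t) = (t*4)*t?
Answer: -1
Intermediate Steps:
T(a, t) = 4*t**2 (T(a, t) = (4*t)*t = 4*t**2)
-(1 + T(O(-5), (0*(-3))/11)*(-115)) = -(1 + (4*((0*(-3))/11)**2)*(-115)) = -(1 + (4*(0*(1/11))**2)*(-115)) = -(1 + (4*0**2)*(-115)) = -(1 + (4*0)*(-115)) = -(1 + 0*(-115)) = -(1 + 0) = -1*1 = -1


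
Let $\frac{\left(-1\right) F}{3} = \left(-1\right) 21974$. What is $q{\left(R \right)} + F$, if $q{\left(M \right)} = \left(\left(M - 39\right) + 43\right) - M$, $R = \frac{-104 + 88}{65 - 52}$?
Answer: $65926$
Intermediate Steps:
$R = - \frac{16}{13} \approx -1.2308$
$F = 65922$ ($F = - 3 \left(\left(-1\right) 21974\right) = \left(-3\right) \left(-21974\right) = 65922$)
$q{\left(M \right)} = 4$ ($q{\left(M \right)} = \left(\left(-39 + M\right) + 43\right) - M = \left(4 + M\right) - M = 4$)
$q{\left(R \right)} + F = 4 + 65922 = 65926$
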